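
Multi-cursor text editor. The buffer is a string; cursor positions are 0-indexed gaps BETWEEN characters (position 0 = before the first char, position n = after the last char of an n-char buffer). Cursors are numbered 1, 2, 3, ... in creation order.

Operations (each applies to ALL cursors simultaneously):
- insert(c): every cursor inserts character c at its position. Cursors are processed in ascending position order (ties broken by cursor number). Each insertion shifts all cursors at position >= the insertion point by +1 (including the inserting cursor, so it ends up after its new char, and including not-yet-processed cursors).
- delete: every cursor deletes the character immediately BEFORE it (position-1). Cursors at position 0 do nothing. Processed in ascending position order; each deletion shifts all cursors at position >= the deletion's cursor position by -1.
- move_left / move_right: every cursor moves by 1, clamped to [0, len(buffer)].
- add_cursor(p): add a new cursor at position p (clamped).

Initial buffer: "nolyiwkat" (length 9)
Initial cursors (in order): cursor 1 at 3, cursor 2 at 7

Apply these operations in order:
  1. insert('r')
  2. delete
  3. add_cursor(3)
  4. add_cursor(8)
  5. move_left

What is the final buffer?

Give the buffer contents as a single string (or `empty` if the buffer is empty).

Answer: nolyiwkat

Derivation:
After op 1 (insert('r')): buffer="nolryiwkrat" (len 11), cursors c1@4 c2@9, authorship ...1....2..
After op 2 (delete): buffer="nolyiwkat" (len 9), cursors c1@3 c2@7, authorship .........
After op 3 (add_cursor(3)): buffer="nolyiwkat" (len 9), cursors c1@3 c3@3 c2@7, authorship .........
After op 4 (add_cursor(8)): buffer="nolyiwkat" (len 9), cursors c1@3 c3@3 c2@7 c4@8, authorship .........
After op 5 (move_left): buffer="nolyiwkat" (len 9), cursors c1@2 c3@2 c2@6 c4@7, authorship .........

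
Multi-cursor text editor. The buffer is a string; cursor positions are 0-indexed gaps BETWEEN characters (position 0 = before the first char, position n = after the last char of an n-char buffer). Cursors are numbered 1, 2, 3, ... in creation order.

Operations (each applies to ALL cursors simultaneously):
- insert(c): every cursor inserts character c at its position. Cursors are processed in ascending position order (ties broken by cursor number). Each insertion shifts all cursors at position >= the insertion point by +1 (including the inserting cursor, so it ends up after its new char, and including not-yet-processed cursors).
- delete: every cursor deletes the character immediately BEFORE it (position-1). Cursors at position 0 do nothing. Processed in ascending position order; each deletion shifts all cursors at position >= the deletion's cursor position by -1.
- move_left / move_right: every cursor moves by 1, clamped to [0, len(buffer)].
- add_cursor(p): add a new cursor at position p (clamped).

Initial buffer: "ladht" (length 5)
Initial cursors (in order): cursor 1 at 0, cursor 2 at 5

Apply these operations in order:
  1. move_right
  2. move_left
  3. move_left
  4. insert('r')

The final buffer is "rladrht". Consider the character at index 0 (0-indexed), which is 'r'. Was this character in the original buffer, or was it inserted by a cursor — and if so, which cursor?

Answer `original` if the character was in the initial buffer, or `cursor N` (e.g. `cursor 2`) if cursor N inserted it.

After op 1 (move_right): buffer="ladht" (len 5), cursors c1@1 c2@5, authorship .....
After op 2 (move_left): buffer="ladht" (len 5), cursors c1@0 c2@4, authorship .....
After op 3 (move_left): buffer="ladht" (len 5), cursors c1@0 c2@3, authorship .....
After op 4 (insert('r')): buffer="rladrht" (len 7), cursors c1@1 c2@5, authorship 1...2..
Authorship (.=original, N=cursor N): 1 . . . 2 . .
Index 0: author = 1

Answer: cursor 1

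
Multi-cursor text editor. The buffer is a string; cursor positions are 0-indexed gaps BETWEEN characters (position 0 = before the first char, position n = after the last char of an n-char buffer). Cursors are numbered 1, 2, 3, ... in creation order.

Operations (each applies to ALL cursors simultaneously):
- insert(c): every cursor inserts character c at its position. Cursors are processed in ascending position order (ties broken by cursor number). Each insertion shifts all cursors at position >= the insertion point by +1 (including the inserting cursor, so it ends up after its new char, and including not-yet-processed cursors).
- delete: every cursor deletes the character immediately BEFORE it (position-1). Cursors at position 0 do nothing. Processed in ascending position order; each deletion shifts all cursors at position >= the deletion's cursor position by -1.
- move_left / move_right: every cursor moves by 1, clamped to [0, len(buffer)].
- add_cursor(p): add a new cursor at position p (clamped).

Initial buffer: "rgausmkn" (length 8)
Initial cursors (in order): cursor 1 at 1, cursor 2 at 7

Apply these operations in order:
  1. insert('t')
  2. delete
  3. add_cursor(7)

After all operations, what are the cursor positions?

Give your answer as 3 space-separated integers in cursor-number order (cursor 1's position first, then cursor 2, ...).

After op 1 (insert('t')): buffer="rtgausmktn" (len 10), cursors c1@2 c2@9, authorship .1......2.
After op 2 (delete): buffer="rgausmkn" (len 8), cursors c1@1 c2@7, authorship ........
After op 3 (add_cursor(7)): buffer="rgausmkn" (len 8), cursors c1@1 c2@7 c3@7, authorship ........

Answer: 1 7 7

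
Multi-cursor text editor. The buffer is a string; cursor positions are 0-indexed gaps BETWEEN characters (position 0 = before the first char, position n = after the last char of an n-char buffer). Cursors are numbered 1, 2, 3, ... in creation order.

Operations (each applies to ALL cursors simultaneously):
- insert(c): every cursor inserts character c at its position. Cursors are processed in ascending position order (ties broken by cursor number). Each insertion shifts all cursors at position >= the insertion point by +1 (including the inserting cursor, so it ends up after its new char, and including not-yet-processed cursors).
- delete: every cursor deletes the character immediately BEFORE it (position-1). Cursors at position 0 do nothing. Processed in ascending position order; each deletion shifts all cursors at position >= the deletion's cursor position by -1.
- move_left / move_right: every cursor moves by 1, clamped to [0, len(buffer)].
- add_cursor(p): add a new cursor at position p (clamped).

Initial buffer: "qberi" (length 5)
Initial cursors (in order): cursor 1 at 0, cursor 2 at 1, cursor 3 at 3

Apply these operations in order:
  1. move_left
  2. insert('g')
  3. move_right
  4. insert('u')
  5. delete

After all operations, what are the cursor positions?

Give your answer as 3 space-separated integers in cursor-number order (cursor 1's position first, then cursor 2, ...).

After op 1 (move_left): buffer="qberi" (len 5), cursors c1@0 c2@0 c3@2, authorship .....
After op 2 (insert('g')): buffer="ggqbgeri" (len 8), cursors c1@2 c2@2 c3@5, authorship 12..3...
After op 3 (move_right): buffer="ggqbgeri" (len 8), cursors c1@3 c2@3 c3@6, authorship 12..3...
After op 4 (insert('u')): buffer="ggquubgeuri" (len 11), cursors c1@5 c2@5 c3@9, authorship 12.12.3.3..
After op 5 (delete): buffer="ggqbgeri" (len 8), cursors c1@3 c2@3 c3@6, authorship 12..3...

Answer: 3 3 6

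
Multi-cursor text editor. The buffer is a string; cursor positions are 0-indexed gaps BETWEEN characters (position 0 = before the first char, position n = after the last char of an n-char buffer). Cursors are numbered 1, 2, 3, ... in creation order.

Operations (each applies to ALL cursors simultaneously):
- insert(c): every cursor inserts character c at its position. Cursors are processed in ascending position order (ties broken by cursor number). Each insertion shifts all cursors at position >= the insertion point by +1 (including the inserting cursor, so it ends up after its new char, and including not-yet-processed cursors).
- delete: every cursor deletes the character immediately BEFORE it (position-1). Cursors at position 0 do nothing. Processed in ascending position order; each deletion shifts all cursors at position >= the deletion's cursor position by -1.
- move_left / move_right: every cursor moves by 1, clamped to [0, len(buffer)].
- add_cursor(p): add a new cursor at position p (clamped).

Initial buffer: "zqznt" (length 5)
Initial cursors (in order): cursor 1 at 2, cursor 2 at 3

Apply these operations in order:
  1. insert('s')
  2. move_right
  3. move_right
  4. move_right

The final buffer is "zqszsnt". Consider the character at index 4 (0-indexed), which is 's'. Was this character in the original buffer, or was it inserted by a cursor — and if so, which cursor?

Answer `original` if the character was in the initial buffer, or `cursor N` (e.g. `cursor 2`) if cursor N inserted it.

After op 1 (insert('s')): buffer="zqszsnt" (len 7), cursors c1@3 c2@5, authorship ..1.2..
After op 2 (move_right): buffer="zqszsnt" (len 7), cursors c1@4 c2@6, authorship ..1.2..
After op 3 (move_right): buffer="zqszsnt" (len 7), cursors c1@5 c2@7, authorship ..1.2..
After op 4 (move_right): buffer="zqszsnt" (len 7), cursors c1@6 c2@7, authorship ..1.2..
Authorship (.=original, N=cursor N): . . 1 . 2 . .
Index 4: author = 2

Answer: cursor 2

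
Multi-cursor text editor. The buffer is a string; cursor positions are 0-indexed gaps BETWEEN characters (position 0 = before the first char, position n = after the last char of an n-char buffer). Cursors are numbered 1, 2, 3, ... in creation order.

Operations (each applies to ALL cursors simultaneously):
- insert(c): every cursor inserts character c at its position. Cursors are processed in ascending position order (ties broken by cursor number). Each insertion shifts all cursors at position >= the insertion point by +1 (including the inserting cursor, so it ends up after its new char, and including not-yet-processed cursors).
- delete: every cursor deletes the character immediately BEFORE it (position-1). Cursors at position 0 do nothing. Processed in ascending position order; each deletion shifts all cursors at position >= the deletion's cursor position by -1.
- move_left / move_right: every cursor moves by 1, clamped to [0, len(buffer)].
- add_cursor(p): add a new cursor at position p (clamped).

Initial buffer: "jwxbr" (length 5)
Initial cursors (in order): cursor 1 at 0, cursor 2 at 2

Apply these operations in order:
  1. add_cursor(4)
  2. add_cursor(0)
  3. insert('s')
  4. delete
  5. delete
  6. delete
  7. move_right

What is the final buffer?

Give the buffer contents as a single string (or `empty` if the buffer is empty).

Answer: r

Derivation:
After op 1 (add_cursor(4)): buffer="jwxbr" (len 5), cursors c1@0 c2@2 c3@4, authorship .....
After op 2 (add_cursor(0)): buffer="jwxbr" (len 5), cursors c1@0 c4@0 c2@2 c3@4, authorship .....
After op 3 (insert('s')): buffer="ssjwsxbsr" (len 9), cursors c1@2 c4@2 c2@5 c3@8, authorship 14..2..3.
After op 4 (delete): buffer="jwxbr" (len 5), cursors c1@0 c4@0 c2@2 c3@4, authorship .....
After op 5 (delete): buffer="jxr" (len 3), cursors c1@0 c4@0 c2@1 c3@2, authorship ...
After op 6 (delete): buffer="r" (len 1), cursors c1@0 c2@0 c3@0 c4@0, authorship .
After op 7 (move_right): buffer="r" (len 1), cursors c1@1 c2@1 c3@1 c4@1, authorship .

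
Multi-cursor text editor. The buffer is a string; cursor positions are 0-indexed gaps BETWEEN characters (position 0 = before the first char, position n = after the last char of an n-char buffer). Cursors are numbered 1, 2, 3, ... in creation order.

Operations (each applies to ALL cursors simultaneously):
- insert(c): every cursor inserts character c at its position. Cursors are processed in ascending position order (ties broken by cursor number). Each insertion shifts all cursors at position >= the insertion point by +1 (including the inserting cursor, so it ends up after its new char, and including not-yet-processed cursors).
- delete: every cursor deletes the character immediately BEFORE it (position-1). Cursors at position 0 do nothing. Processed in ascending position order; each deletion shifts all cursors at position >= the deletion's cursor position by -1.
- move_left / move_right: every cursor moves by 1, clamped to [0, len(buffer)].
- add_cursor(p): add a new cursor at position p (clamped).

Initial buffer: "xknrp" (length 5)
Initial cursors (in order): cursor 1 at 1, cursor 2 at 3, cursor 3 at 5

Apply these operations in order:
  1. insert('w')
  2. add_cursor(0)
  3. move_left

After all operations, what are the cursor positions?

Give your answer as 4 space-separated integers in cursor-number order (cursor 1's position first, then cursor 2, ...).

After op 1 (insert('w')): buffer="xwknwrpw" (len 8), cursors c1@2 c2@5 c3@8, authorship .1..2..3
After op 2 (add_cursor(0)): buffer="xwknwrpw" (len 8), cursors c4@0 c1@2 c2@5 c3@8, authorship .1..2..3
After op 3 (move_left): buffer="xwknwrpw" (len 8), cursors c4@0 c1@1 c2@4 c3@7, authorship .1..2..3

Answer: 1 4 7 0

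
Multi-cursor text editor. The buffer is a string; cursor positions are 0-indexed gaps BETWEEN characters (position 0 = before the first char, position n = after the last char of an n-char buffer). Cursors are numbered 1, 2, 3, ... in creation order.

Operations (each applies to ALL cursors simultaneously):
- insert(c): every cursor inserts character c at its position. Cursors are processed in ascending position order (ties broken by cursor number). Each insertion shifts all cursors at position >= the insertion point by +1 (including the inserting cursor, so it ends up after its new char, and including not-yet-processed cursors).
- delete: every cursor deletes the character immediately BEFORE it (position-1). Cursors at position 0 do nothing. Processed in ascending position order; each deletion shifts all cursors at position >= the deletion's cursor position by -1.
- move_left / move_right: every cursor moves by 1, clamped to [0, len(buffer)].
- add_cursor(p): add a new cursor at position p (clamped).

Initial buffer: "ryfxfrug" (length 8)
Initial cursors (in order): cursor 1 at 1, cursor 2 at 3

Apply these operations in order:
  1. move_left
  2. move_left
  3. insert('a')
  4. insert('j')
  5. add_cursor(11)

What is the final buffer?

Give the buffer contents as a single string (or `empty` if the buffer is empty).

After op 1 (move_left): buffer="ryfxfrug" (len 8), cursors c1@0 c2@2, authorship ........
After op 2 (move_left): buffer="ryfxfrug" (len 8), cursors c1@0 c2@1, authorship ........
After op 3 (insert('a')): buffer="arayfxfrug" (len 10), cursors c1@1 c2@3, authorship 1.2.......
After op 4 (insert('j')): buffer="ajrajyfxfrug" (len 12), cursors c1@2 c2@5, authorship 11.22.......
After op 5 (add_cursor(11)): buffer="ajrajyfxfrug" (len 12), cursors c1@2 c2@5 c3@11, authorship 11.22.......

Answer: ajrajyfxfrug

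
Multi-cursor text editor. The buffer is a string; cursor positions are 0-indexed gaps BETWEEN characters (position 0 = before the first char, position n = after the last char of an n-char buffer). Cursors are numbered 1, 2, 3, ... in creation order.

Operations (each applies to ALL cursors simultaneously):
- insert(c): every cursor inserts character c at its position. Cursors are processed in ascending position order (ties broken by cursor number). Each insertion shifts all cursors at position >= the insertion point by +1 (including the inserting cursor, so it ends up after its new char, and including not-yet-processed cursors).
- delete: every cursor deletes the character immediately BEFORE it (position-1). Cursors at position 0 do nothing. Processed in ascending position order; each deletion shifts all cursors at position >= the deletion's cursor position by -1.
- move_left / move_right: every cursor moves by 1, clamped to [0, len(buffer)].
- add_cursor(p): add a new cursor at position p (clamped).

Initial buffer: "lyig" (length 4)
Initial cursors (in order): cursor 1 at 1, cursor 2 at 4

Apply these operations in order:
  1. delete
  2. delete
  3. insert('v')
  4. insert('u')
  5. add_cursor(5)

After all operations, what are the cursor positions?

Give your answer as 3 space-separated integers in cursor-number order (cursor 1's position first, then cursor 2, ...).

After op 1 (delete): buffer="yi" (len 2), cursors c1@0 c2@2, authorship ..
After op 2 (delete): buffer="y" (len 1), cursors c1@0 c2@1, authorship .
After op 3 (insert('v')): buffer="vyv" (len 3), cursors c1@1 c2@3, authorship 1.2
After op 4 (insert('u')): buffer="vuyvu" (len 5), cursors c1@2 c2@5, authorship 11.22
After op 5 (add_cursor(5)): buffer="vuyvu" (len 5), cursors c1@2 c2@5 c3@5, authorship 11.22

Answer: 2 5 5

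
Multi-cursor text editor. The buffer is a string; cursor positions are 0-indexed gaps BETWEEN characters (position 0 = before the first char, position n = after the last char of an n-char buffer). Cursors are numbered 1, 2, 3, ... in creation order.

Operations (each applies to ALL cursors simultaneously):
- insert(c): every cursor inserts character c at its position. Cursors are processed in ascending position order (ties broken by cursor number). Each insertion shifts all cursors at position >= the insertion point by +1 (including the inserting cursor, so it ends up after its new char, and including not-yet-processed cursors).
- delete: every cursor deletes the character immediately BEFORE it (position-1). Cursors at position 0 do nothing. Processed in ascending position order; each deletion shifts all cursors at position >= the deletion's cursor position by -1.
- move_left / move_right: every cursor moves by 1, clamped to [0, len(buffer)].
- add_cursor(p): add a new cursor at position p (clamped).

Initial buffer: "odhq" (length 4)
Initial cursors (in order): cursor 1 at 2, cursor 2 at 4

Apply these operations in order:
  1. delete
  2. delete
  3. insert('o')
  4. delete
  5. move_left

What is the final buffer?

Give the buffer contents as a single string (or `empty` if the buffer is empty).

Answer: empty

Derivation:
After op 1 (delete): buffer="oh" (len 2), cursors c1@1 c2@2, authorship ..
After op 2 (delete): buffer="" (len 0), cursors c1@0 c2@0, authorship 
After op 3 (insert('o')): buffer="oo" (len 2), cursors c1@2 c2@2, authorship 12
After op 4 (delete): buffer="" (len 0), cursors c1@0 c2@0, authorship 
After op 5 (move_left): buffer="" (len 0), cursors c1@0 c2@0, authorship 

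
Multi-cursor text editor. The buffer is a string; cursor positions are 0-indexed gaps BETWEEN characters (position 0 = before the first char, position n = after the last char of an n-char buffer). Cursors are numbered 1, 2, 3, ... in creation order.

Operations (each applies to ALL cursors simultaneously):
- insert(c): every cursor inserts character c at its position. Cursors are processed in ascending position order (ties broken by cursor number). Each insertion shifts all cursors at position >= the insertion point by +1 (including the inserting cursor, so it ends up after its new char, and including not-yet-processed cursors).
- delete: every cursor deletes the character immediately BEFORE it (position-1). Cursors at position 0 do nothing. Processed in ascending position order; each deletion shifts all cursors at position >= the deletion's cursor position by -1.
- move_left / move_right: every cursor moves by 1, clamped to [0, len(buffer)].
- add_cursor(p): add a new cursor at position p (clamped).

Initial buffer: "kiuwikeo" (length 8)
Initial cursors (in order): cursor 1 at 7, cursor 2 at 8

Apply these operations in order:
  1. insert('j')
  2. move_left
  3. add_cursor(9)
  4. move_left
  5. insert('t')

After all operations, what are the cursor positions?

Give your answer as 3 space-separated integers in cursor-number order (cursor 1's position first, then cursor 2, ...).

Answer: 7 11 11

Derivation:
After op 1 (insert('j')): buffer="kiuwikejoj" (len 10), cursors c1@8 c2@10, authorship .......1.2
After op 2 (move_left): buffer="kiuwikejoj" (len 10), cursors c1@7 c2@9, authorship .......1.2
After op 3 (add_cursor(9)): buffer="kiuwikejoj" (len 10), cursors c1@7 c2@9 c3@9, authorship .......1.2
After op 4 (move_left): buffer="kiuwikejoj" (len 10), cursors c1@6 c2@8 c3@8, authorship .......1.2
After op 5 (insert('t')): buffer="kiuwiktejttoj" (len 13), cursors c1@7 c2@11 c3@11, authorship ......1.123.2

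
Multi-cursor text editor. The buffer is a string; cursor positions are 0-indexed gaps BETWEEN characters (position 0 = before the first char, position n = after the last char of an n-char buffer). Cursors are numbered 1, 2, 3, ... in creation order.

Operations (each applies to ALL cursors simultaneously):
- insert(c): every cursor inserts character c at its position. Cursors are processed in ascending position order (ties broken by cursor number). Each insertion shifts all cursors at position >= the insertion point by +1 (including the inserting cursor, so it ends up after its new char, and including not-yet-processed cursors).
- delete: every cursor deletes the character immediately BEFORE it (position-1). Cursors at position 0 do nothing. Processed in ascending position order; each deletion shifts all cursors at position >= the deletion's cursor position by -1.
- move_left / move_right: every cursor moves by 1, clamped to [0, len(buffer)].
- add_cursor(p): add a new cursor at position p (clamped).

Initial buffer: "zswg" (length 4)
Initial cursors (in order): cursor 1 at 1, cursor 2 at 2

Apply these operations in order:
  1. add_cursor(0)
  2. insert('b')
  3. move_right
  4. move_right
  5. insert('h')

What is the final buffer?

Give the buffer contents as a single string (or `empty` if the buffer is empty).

After op 1 (add_cursor(0)): buffer="zswg" (len 4), cursors c3@0 c1@1 c2@2, authorship ....
After op 2 (insert('b')): buffer="bzbsbwg" (len 7), cursors c3@1 c1@3 c2@5, authorship 3.1.2..
After op 3 (move_right): buffer="bzbsbwg" (len 7), cursors c3@2 c1@4 c2@6, authorship 3.1.2..
After op 4 (move_right): buffer="bzbsbwg" (len 7), cursors c3@3 c1@5 c2@7, authorship 3.1.2..
After op 5 (insert('h')): buffer="bzbhsbhwgh" (len 10), cursors c3@4 c1@7 c2@10, authorship 3.13.21..2

Answer: bzbhsbhwgh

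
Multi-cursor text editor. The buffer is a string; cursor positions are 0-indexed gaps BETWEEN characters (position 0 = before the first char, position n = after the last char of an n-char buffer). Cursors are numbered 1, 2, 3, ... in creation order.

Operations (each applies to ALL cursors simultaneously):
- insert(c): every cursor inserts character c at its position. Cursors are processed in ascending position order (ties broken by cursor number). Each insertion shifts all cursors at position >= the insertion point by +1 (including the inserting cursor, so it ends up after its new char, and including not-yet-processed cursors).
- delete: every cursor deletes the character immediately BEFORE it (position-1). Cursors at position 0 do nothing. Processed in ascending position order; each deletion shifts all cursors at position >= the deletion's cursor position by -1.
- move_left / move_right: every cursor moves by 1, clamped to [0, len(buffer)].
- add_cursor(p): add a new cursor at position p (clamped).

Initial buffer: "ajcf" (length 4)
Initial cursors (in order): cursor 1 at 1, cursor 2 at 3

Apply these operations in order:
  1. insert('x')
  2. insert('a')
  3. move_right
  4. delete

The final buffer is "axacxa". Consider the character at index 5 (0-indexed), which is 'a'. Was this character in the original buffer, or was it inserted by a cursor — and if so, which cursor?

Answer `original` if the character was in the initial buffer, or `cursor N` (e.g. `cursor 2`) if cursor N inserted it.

Answer: cursor 2

Derivation:
After op 1 (insert('x')): buffer="axjcxf" (len 6), cursors c1@2 c2@5, authorship .1..2.
After op 2 (insert('a')): buffer="axajcxaf" (len 8), cursors c1@3 c2@7, authorship .11..22.
After op 3 (move_right): buffer="axajcxaf" (len 8), cursors c1@4 c2@8, authorship .11..22.
After op 4 (delete): buffer="axacxa" (len 6), cursors c1@3 c2@6, authorship .11.22
Authorship (.=original, N=cursor N): . 1 1 . 2 2
Index 5: author = 2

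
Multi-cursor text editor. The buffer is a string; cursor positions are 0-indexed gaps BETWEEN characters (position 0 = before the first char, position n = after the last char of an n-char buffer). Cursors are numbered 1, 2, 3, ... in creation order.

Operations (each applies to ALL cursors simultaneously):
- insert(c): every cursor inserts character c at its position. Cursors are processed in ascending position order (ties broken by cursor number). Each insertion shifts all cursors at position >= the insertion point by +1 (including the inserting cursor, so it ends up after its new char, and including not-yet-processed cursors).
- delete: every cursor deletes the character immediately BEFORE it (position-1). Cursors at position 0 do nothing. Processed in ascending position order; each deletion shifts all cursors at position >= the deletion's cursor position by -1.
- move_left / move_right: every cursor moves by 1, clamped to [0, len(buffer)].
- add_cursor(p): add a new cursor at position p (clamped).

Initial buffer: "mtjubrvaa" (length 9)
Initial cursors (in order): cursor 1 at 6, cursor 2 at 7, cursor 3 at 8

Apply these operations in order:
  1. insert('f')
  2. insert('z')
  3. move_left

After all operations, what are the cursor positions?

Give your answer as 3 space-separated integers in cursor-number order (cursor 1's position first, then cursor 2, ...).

Answer: 7 10 13

Derivation:
After op 1 (insert('f')): buffer="mtjubrfvfafa" (len 12), cursors c1@7 c2@9 c3@11, authorship ......1.2.3.
After op 2 (insert('z')): buffer="mtjubrfzvfzafza" (len 15), cursors c1@8 c2@11 c3@14, authorship ......11.22.33.
After op 3 (move_left): buffer="mtjubrfzvfzafza" (len 15), cursors c1@7 c2@10 c3@13, authorship ......11.22.33.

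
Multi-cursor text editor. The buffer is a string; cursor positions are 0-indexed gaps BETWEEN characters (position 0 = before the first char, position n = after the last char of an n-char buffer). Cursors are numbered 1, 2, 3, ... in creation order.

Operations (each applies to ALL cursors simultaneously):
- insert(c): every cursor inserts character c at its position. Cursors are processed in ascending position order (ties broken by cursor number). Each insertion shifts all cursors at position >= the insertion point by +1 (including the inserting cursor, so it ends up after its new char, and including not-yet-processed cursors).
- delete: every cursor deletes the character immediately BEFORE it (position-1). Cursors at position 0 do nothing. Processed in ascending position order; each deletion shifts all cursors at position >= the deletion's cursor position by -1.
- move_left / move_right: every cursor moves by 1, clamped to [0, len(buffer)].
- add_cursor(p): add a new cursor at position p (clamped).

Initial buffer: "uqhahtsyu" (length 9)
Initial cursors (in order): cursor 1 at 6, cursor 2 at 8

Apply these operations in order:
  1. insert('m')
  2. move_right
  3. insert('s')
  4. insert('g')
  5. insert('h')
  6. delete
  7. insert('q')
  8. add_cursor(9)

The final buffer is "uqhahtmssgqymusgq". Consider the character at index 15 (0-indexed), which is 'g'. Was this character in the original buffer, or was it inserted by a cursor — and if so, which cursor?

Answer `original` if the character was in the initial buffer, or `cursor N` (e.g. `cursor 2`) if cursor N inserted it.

Answer: cursor 2

Derivation:
After op 1 (insert('m')): buffer="uqhahtmsymu" (len 11), cursors c1@7 c2@10, authorship ......1..2.
After op 2 (move_right): buffer="uqhahtmsymu" (len 11), cursors c1@8 c2@11, authorship ......1..2.
After op 3 (insert('s')): buffer="uqhahtmssymus" (len 13), cursors c1@9 c2@13, authorship ......1.1.2.2
After op 4 (insert('g')): buffer="uqhahtmssgymusg" (len 15), cursors c1@10 c2@15, authorship ......1.11.2.22
After op 5 (insert('h')): buffer="uqhahtmssghymusgh" (len 17), cursors c1@11 c2@17, authorship ......1.111.2.222
After op 6 (delete): buffer="uqhahtmssgymusg" (len 15), cursors c1@10 c2@15, authorship ......1.11.2.22
After op 7 (insert('q')): buffer="uqhahtmssgqymusgq" (len 17), cursors c1@11 c2@17, authorship ......1.111.2.222
After op 8 (add_cursor(9)): buffer="uqhahtmssgqymusgq" (len 17), cursors c3@9 c1@11 c2@17, authorship ......1.111.2.222
Authorship (.=original, N=cursor N): . . . . . . 1 . 1 1 1 . 2 . 2 2 2
Index 15: author = 2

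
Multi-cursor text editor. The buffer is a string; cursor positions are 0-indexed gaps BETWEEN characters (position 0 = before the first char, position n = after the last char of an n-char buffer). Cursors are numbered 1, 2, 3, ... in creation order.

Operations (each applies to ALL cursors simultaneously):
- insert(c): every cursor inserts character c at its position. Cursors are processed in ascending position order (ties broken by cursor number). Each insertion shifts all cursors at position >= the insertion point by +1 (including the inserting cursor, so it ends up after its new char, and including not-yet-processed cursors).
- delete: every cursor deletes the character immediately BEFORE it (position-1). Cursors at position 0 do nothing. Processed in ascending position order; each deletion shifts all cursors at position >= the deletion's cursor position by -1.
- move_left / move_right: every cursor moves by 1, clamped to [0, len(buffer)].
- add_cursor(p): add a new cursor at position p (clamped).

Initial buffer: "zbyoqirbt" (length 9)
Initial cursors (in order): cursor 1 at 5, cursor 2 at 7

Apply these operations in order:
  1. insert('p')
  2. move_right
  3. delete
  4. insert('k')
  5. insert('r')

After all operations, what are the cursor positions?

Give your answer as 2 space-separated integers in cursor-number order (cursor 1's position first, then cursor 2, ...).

Answer: 8 12

Derivation:
After op 1 (insert('p')): buffer="zbyoqpirpbt" (len 11), cursors c1@6 c2@9, authorship .....1..2..
After op 2 (move_right): buffer="zbyoqpirpbt" (len 11), cursors c1@7 c2@10, authorship .....1..2..
After op 3 (delete): buffer="zbyoqprpt" (len 9), cursors c1@6 c2@8, authorship .....1.2.
After op 4 (insert('k')): buffer="zbyoqpkrpkt" (len 11), cursors c1@7 c2@10, authorship .....11.22.
After op 5 (insert('r')): buffer="zbyoqpkrrpkrt" (len 13), cursors c1@8 c2@12, authorship .....111.222.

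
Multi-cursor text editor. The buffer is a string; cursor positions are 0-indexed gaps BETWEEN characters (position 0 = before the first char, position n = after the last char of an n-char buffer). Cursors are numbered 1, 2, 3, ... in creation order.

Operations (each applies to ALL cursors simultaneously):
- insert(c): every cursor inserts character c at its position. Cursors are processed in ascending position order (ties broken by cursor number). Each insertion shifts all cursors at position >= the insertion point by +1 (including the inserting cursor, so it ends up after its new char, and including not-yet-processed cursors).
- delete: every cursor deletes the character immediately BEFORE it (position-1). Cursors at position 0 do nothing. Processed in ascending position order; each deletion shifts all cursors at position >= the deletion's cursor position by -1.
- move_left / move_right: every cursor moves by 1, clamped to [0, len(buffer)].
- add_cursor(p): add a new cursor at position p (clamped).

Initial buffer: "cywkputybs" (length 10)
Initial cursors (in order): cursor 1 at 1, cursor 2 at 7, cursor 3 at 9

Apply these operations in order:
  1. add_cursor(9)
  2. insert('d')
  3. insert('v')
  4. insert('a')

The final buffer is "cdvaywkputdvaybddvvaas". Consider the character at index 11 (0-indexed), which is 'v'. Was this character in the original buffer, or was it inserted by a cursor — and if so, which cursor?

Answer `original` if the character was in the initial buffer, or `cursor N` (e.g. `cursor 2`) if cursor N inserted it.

After op 1 (add_cursor(9)): buffer="cywkputybs" (len 10), cursors c1@1 c2@7 c3@9 c4@9, authorship ..........
After op 2 (insert('d')): buffer="cdywkputdybdds" (len 14), cursors c1@2 c2@9 c3@13 c4@13, authorship .1......2..34.
After op 3 (insert('v')): buffer="cdvywkputdvybddvvs" (len 18), cursors c1@3 c2@11 c3@17 c4@17, authorship .11......22..3434.
After op 4 (insert('a')): buffer="cdvaywkputdvaybddvvaas" (len 22), cursors c1@4 c2@13 c3@21 c4@21, authorship .111......222..343434.
Authorship (.=original, N=cursor N): . 1 1 1 . . . . . . 2 2 2 . . 3 4 3 4 3 4 .
Index 11: author = 2

Answer: cursor 2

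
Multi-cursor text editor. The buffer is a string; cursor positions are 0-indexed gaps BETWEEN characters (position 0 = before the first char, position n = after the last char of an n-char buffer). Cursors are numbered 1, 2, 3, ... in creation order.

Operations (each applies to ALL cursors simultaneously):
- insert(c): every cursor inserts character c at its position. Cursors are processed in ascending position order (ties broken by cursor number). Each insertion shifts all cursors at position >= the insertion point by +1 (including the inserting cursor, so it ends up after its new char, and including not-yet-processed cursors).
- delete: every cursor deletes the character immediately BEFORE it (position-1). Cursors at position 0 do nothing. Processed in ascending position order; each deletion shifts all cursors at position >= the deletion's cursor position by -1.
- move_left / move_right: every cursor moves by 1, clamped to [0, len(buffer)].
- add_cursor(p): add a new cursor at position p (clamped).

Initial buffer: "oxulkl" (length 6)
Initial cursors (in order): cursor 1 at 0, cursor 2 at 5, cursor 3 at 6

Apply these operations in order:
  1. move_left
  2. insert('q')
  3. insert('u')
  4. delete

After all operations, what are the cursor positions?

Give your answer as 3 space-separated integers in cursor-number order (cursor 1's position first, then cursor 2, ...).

Answer: 1 6 8

Derivation:
After op 1 (move_left): buffer="oxulkl" (len 6), cursors c1@0 c2@4 c3@5, authorship ......
After op 2 (insert('q')): buffer="qoxulqkql" (len 9), cursors c1@1 c2@6 c3@8, authorship 1....2.3.
After op 3 (insert('u')): buffer="quoxulqukqul" (len 12), cursors c1@2 c2@8 c3@11, authorship 11....22.33.
After op 4 (delete): buffer="qoxulqkql" (len 9), cursors c1@1 c2@6 c3@8, authorship 1....2.3.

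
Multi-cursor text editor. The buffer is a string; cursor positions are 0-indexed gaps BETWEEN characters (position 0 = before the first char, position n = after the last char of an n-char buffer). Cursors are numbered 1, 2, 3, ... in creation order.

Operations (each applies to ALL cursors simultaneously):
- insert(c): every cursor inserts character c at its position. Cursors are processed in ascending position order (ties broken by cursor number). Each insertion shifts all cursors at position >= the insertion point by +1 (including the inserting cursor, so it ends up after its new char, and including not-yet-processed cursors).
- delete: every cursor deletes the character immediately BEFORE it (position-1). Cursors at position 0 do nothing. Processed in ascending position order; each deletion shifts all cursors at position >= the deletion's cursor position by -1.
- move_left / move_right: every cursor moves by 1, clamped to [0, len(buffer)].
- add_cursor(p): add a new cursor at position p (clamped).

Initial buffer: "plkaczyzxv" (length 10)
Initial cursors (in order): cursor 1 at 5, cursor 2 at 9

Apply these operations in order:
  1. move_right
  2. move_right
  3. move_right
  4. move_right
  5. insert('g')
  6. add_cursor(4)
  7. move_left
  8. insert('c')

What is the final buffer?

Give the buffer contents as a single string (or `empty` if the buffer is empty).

After op 1 (move_right): buffer="plkaczyzxv" (len 10), cursors c1@6 c2@10, authorship ..........
After op 2 (move_right): buffer="plkaczyzxv" (len 10), cursors c1@7 c2@10, authorship ..........
After op 3 (move_right): buffer="plkaczyzxv" (len 10), cursors c1@8 c2@10, authorship ..........
After op 4 (move_right): buffer="plkaczyzxv" (len 10), cursors c1@9 c2@10, authorship ..........
After op 5 (insert('g')): buffer="plkaczyzxgvg" (len 12), cursors c1@10 c2@12, authorship .........1.2
After op 6 (add_cursor(4)): buffer="plkaczyzxgvg" (len 12), cursors c3@4 c1@10 c2@12, authorship .........1.2
After op 7 (move_left): buffer="plkaczyzxgvg" (len 12), cursors c3@3 c1@9 c2@11, authorship .........1.2
After op 8 (insert('c')): buffer="plkcaczyzxcgvcg" (len 15), cursors c3@4 c1@11 c2@14, authorship ...3......11.22

Answer: plkcaczyzxcgvcg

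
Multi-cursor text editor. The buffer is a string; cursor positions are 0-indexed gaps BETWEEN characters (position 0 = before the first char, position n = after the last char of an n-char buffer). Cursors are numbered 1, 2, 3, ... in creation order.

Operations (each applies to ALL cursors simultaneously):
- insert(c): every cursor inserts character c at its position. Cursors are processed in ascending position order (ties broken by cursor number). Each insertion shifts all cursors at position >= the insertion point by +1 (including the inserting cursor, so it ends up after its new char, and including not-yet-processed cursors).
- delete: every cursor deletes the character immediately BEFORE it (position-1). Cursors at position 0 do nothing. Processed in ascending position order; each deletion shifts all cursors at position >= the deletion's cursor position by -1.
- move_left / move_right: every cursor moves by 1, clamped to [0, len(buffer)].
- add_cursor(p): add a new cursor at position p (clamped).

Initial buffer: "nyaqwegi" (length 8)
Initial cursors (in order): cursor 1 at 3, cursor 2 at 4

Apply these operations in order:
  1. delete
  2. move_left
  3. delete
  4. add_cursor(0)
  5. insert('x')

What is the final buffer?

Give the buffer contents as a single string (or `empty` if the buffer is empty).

Answer: xxxywegi

Derivation:
After op 1 (delete): buffer="nywegi" (len 6), cursors c1@2 c2@2, authorship ......
After op 2 (move_left): buffer="nywegi" (len 6), cursors c1@1 c2@1, authorship ......
After op 3 (delete): buffer="ywegi" (len 5), cursors c1@0 c2@0, authorship .....
After op 4 (add_cursor(0)): buffer="ywegi" (len 5), cursors c1@0 c2@0 c3@0, authorship .....
After op 5 (insert('x')): buffer="xxxywegi" (len 8), cursors c1@3 c2@3 c3@3, authorship 123.....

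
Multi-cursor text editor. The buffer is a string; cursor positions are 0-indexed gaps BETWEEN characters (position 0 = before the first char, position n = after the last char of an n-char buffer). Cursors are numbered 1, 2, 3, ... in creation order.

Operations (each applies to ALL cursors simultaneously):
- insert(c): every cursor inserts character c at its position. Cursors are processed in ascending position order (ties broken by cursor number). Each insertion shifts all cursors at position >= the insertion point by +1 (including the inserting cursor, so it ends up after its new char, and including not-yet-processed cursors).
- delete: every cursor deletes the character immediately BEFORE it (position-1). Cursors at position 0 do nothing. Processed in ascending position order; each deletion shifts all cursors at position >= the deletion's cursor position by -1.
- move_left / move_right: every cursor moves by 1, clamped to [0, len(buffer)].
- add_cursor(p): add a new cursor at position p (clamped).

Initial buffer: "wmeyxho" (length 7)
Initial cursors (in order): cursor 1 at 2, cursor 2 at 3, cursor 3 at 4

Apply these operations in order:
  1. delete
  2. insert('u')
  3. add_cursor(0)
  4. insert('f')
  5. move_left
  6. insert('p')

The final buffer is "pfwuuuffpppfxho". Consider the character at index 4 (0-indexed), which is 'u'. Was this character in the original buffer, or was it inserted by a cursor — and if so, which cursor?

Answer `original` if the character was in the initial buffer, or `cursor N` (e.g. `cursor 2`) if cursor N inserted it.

Answer: cursor 2

Derivation:
After op 1 (delete): buffer="wxho" (len 4), cursors c1@1 c2@1 c3@1, authorship ....
After op 2 (insert('u')): buffer="wuuuxho" (len 7), cursors c1@4 c2@4 c3@4, authorship .123...
After op 3 (add_cursor(0)): buffer="wuuuxho" (len 7), cursors c4@0 c1@4 c2@4 c3@4, authorship .123...
After op 4 (insert('f')): buffer="fwuuufffxho" (len 11), cursors c4@1 c1@8 c2@8 c3@8, authorship 4.123123...
After op 5 (move_left): buffer="fwuuufffxho" (len 11), cursors c4@0 c1@7 c2@7 c3@7, authorship 4.123123...
After op 6 (insert('p')): buffer="pfwuuuffpppfxho" (len 15), cursors c4@1 c1@11 c2@11 c3@11, authorship 44.123121233...
Authorship (.=original, N=cursor N): 4 4 . 1 2 3 1 2 1 2 3 3 . . .
Index 4: author = 2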